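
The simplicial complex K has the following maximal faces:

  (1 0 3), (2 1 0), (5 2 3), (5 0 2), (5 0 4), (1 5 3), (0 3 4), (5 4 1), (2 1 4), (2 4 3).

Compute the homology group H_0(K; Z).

H_0 = Z.

Take the total order 0 < 1 < 2 < 3 < 4 < 5 on the vertex set. Then K (dimension 2) consists of the simplices:

  0-simplices (6): [0], [1], [2], [3], [4], [5]
  1-simplices (15): [0,1], [0,2], [0,3], [0,4], [0,5], [1,2], [1,3], [1,4], [1,5], [2,3], [2,4], [2,5], [3,4], [3,5], [4,5]
  2-simplices (10): [0,1,2], [0,1,3], [0,2,5], [0,3,4], [0,4,5], [1,2,4], [1,3,5], [1,4,5], [2,3,4], [2,3,5]

Hence C_0 ≅ Z^6, C_1 ≅ Z^15, C_2 ≅ Z^10.

The boundary map ∂_1: C_1 → C_0 sends each edge [p,q] (with p < q) to q − p.
This gives a 6×15 integer matrix of rank 5; reducing to Smith normal form yields diagonal entries (1,1,1,1,1).

∂_2: C_2 → C_1 sends each 2-simplex [p,q,r] to [q,r] − [p,r] + [p,q]. For instance
  ∂[0,4,5] = [4,5] − [0,5] + [0,4],
  ∂[2,3,5] = [3,5] − [2,5] + [2,3].
The 15×10 boundary matrix has rank 10 and Smith normal form diag(1,1,1,1,1,1,1,1,1,2).

From H_k ≅ ker(∂_k) / im(∂_{k+1}) we obtain:

  H_0: rank C_0 − rank ∂_1 = 6 − 5 = 1, and the invariant factors of ∂_1 are all 1, so H_0 = Z.

(K is a triangulation of the real projective plane RP^2.)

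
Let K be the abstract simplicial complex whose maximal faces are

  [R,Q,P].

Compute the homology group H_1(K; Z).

H_1 ≅ 0.

Take the total order P < Q < R on the vertex set. Then K (dimension 2) consists of the simplices:

  0-simplices (3): P, Q, R
  1-simplices (3): PQ, PR, QR
  2-simplices (1): PQR

Hence C_0 ≅ Z^3, C_1 ≅ Z^3, C_2 ≅ Z^1.

The boundary map ∂_1: C_1 → C_0 sends each edge [p,q] (with p < q) to q − p.
As a 3×3 matrix over Z this has rank 2, with invariant factors (1,1).

Boundary ∂_2: C_2 → C_1 maps a triangle to the signed sum of its edges. For instance
  ∂PQR = QR − PR + PQ.
This gives a 3×1 integer matrix of rank 1; reducing to Smith normal form yields diagonal entries (1).

Computing H_k = (kernel of ∂_k) / (image of ∂_{k+1}):

  H_1: rank ker ∂_1 − rank ∂_2 = (3 − 2) − 1 = 0, and the invariant factors of ∂_2 are all 1, so H_1 = 0.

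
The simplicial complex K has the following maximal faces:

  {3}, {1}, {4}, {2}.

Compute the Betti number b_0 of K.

b_0 = 4.

Order the vertices as 1 < 2 < 3 < 4. Listing each simplex with vertices in this order, K has dimension 0 with simplices:

  0-simplices (4): [1], [2], [3], [4]

so the chain groups are C_0 ≅ Z^4.

Reading off H_k = ker ∂_k / im ∂_{k+1}:

  H_0: rank C_0 − rank ∂_1 = 4 − 0 = 4, and there is no ∂_1, so H_0 = Z^4.

Hence the Betti numbers are b_0 = 4.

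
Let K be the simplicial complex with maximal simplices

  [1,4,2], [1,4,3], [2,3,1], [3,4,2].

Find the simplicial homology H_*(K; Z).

We work with the vertex ordering 1 < 2 < 3 < 4. The simplices of K, each written with vertices in increasing order, are:

  0-simplices (4): [1], [2], [3], [4]
  1-simplices (6): [1,2], [1,3], [1,4], [2,3], [2,4], [3,4]
  2-simplices (4): [1,2,3], [1,2,4], [1,3,4], [2,3,4]

giving chain groups C_0 ≅ Z^4, C_1 ≅ Z^6, C_2 ≅ Z^4.

The boundary map ∂_1: C_1 → C_0 sends each edge [p,q] (with p < q) to q − p.
As a 4×6 matrix over Z this has rank 3, with invariant factors (1,1,1).

The boundary map ∂_2: C_2 → C_1 maps a triangle to the signed sum of its edges. For instance
  ∂[1,2,4] = [2,4] − [1,4] + [1,2],
  ∂[1,2,3] = [2,3] − [1,3] + [1,2].
The 6×4 boundary matrix has rank 3 and Smith normal form diag(1,1,1).

Computing H_k = (kernel of ∂_k) / (image of ∂_{k+1}):

  H_0: rank C_0 − rank ∂_1 = 4 − 3 = 1, and the invariant factors of ∂_1 are all 1, so H_0 ≅ Z.
  H_1: rank ker ∂_1 − rank ∂_2 = (6 − 3) − 3 = 0, and the invariant factors of ∂_2 are all 1, so H_1 ≅ 0.
  H_2: rank ker ∂_2 − rank ∂_3 = (4 − 3) − 0 = 1, and there is no ∂_3, so H_2 ≅ Z.

As a check, the Euler characteristic is 4 − 6 + 4 = 2, which agrees with 1 − 0 + 1 = 2.
(K is a triangulation of the 2-sphere S^2.)

H_0 ≅ Z,  H_1 = 0,  H_2 ≅ Z.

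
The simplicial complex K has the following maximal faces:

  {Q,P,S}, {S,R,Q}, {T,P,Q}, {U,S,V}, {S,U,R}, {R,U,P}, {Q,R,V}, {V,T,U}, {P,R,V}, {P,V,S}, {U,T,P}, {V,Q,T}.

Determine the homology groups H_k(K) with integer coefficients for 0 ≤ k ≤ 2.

H_0 ≅ Z,  H_1 ≅ Z/2Z,  H_2 = 0.

Fix the vertex order P < Q < R < S < T < U < V and write every simplex with vertices in increasing order. Then dim K = 2 and the simplices of K are:

  0-simplices (7): P, Q, R, S, T, U, V
  1-simplices (18): PQ, PR, PS, PT, PU, PV, QR, QS, QT, QV, RS, RU, RV, SU, SV, TU, TV, UV
  2-simplices (12): PQS, PQT, PRU, PRV, PSV, PTU, QRS, QRV, QTV, RSU, SUV, TUV

Hence C_0 ≅ Z^7, C_1 ≅ Z^18, C_2 ≅ Z^12.

The boundary map ∂_1: C_1 → C_0 sends each edge [p,q] (with p < q) to q − p.
The 7×18 boundary matrix has rank 6 and Smith normal form diag(1,1,1,1,1,1).

∂_2: C_2 → C_1 acts by ∂[p,q,r] = [q,r] − [p,r] + [p,q]. For instance
  ∂PTU = TU − PU + PT,
  ∂PRV = RV − PV + PR.
The resulting 18×12 matrix has rank 12, and its Smith normal form has invariant factors (1,1,1,1,1,1,1,1,1,1,1,2).

Computing H_k = (kernel of ∂_k) / (image of ∂_{k+1}):

  H_0: rank C_0 − rank ∂_1 = 7 − 6 = 1, and the invariant factors of ∂_1 are all 1, so H_0 = Z.
  H_1: rank ker ∂_1 − rank ∂_2 = (18 − 6) − 12 = 0, and ∂_2 has invariant factor 2 > 1, so H_1 = Z/2Z.
  H_2: rank ker ∂_2 − rank ∂_3 = (12 − 12) − 0 = 0, and there is no ∂_3, so H_2 = 0.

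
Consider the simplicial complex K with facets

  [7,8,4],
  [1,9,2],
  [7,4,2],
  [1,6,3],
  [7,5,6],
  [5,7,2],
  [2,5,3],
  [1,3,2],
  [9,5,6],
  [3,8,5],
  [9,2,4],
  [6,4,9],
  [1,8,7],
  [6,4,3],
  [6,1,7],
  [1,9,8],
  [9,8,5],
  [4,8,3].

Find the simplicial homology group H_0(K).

H_0 ≅ Z.

We work with the vertex ordering 1 < 2 < 3 < 4 < 5 < 6 < 7 < 8 < 9. The simplices of K, each written with vertices in increasing order, are:

  0-simplices (9): [1], [2], [3], [4], [5], [6], [7], [8], [9]
  1-simplices (27): (27 of them)
  2-simplices (18): [1,2,3], [1,2,9], [1,3,6], [1,6,7], [1,7,8], [1,8,9], [2,3,5], [2,4,7], [2,4,9], [2,5,7], [3,4,6], [3,4,8], [3,5,8], [4,6,9], [4,7,8], [5,6,7], [5,6,9], [5,8,9]

giving chain groups C_0 ≅ Z^9, C_1 ≅ Z^27, C_2 ≅ Z^18.

Boundary ∂_1: C_1 → C_0 is given by ∂[p,q] = [q] − [p]. For instance
  ∂[7,8] = [8] − [7].
The resulting 9×27 matrix has rank 8, and its Smith normal form has invariant factors (1,1,1,1,1,1,1,1).

∂_2: C_2 → C_1 maps a triangle to the signed sum of its edges. For instance
  ∂[1,2,9] = [2,9] − [1,9] + [1,2],
  ∂[1,3,6] = [3,6] − [1,6] + [1,3].
As a 27×18 matrix over Z this has rank 17, with invariant factors (1,1,1,1,1,1,1,1,1,1,1,1,1,1,1,1,1).

Computing H_k = (kernel of ∂_k) / (image of ∂_{k+1}):

  H_0: rank C_0 − rank ∂_1 = 9 − 8 = 1, and the invariant factors of ∂_1 are all 1, so H_0 ≅ Z.

(K is a triangulation of the torus T^2.)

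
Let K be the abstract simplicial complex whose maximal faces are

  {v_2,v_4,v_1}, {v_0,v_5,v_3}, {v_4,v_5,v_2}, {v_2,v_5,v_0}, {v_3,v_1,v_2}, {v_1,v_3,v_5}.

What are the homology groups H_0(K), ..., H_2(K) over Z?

H_0 = Z,  H_1 = Z,  H_2 = 0.

We work with the vertex ordering v_0 < v_1 < v_2 < v_3 < v_4 < v_5. The simplices of K, each written with vertices in increasing order, are:

  0-simplices (6): [v_0], [v_1], [v_2], [v_3], [v_4], [v_5]
  1-simplices (12): [v_0,v_2], [v_0,v_3], [v_0,v_5], [v_1,v_2], [v_1,v_3], [v_1,v_4], [v_1,v_5], [v_2,v_3], [v_2,v_4], [v_2,v_5], [v_3,v_5], [v_4,v_5]
  2-simplices (6): [v_0,v_2,v_5], [v_0,v_3,v_5], [v_1,v_2,v_3], [v_1,v_2,v_4], [v_1,v_3,v_5], [v_2,v_4,v_5]

giving chain groups C_0 ≅ Z^6, C_1 ≅ Z^12, C_2 ≅ Z^6.

The boundary map ∂_1: C_1 → C_0 sends each edge [p,q] (with p < q) to q − p. For instance
  ∂[v_1,v_3] = [v_3] − [v_1].
The 6×12 boundary matrix has rank 5 and Smith normal form diag(1,1,1,1,1).

Boundary ∂_2: C_2 → C_1 sends each 2-simplex [p,q,r] to [q,r] − [p,r] + [p,q]. For instance
  ∂[v_0,v_2,v_5] = [v_2,v_5] − [v_0,v_5] + [v_0,v_2],
  ∂[v_1,v_2,v_3] = [v_2,v_3] − [v_1,v_3] + [v_1,v_2].
As a 12×6 matrix over Z this has rank 6, with invariant factors (1,1,1,1,1,1).

Computing H_k = (kernel of ∂_k) / (image of ∂_{k+1}):

  H_0: rank C_0 − rank ∂_1 = 6 − 5 = 1, and the invariant factors of ∂_1 are all 1, so H_0 = Z.
  H_1: rank ker ∂_1 − rank ∂_2 = (12 − 5) − 6 = 1, and the invariant factors of ∂_2 are all 1, so H_1 = Z.
  H_2: rank ker ∂_2 − rank ∂_3 = (6 − 6) − 0 = 0, and there is no ∂_3, so H_2 = 0.

As a check, the Euler characteristic is 6 − 12 + 6 = 0, which agrees with 1 − 1 + 0 = 0.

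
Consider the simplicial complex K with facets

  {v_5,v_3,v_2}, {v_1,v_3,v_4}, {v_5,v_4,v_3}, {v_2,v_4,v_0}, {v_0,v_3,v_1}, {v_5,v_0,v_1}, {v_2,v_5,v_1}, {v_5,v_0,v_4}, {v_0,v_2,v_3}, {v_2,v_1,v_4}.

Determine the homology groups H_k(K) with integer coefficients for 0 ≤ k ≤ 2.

H_0 = Z,  H_1 = Z_2,  H_2 = 0.

Take the total order v_0 < v_1 < v_2 < v_3 < v_4 < v_5 on the vertex set. Then K (dimension 2) consists of the simplices:

  0-simplices (6): [v_0], [v_1], [v_2], [v_3], [v_4], [v_5]
  1-simplices (15): (15 of them)
  2-simplices (10): [v_0,v_1,v_3], [v_0,v_1,v_5], [v_0,v_2,v_3], [v_0,v_2,v_4], [v_0,v_4,v_5], [v_1,v_2,v_4], [v_1,v_2,v_5], [v_1,v_3,v_4], [v_2,v_3,v_5], [v_3,v_4,v_5]

Hence C_0 ≅ Z^6, C_1 ≅ Z^15, C_2 ≅ Z^10.

The boundary map ∂_1: C_1 → C_0 is given by ∂[p,q] = [q] − [p]. For instance
  ∂[v_1,v_2] = [v_2] − [v_1].
This gives a 6×15 integer matrix of rank 5; reducing to Smith normal form yields diagonal entries (1,1,1,1,1).

∂_2: C_2 → C_1 maps a triangle to the signed sum of its edges. For instance
  ∂[v_2,v_3,v_5] = [v_3,v_5] − [v_2,v_5] + [v_2,v_3],
  ∂[v_0,v_1,v_5] = [v_1,v_5] − [v_0,v_5] + [v_0,v_1].
As a 15×10 matrix over Z this has rank 10, with invariant factors (1,1,1,1,1,1,1,1,1,2).

Computing H_k = (kernel of ∂_k) / (image of ∂_{k+1}):

  H_0: rank C_0 − rank ∂_1 = 6 − 5 = 1, and the invariant factors of ∂_1 are all 1, so H_0 ≅ Z.
  H_1: rank ker ∂_1 − rank ∂_2 = (15 − 5) − 10 = 0, and ∂_2 has invariant factor 2 > 1, so H_1 ≅ Z_2.
  H_2: rank ker ∂_2 − rank ∂_3 = (10 − 10) − 0 = 0, and there is no ∂_3, so H_2 ≅ 0.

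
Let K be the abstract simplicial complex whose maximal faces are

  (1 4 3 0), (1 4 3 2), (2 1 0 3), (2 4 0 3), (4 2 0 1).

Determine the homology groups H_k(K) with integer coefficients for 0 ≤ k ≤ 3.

Take the total order 0 < 1 < 2 < 3 < 4 on the vertex set. Then K (dimension 3) consists of the simplices:

  0-simplices (5): [0], [1], [2], [3], [4]
  1-simplices (10): [0,1], [0,2], [0,3], [0,4], [1,2], [1,3], [1,4], [2,3], [2,4], [3,4]
  2-simplices (10): [0,1,2], [0,1,3], [0,1,4], [0,2,3], [0,2,4], [0,3,4], [1,2,3], [1,2,4], [1,3,4], [2,3,4]
  3-simplices (5): [0,1,2,3], [0,1,2,4], [0,1,3,4], [0,2,3,4], [1,2,3,4]

Hence C_0 ≅ Z^5, C_1 ≅ Z^10, C_2 ≅ Z^10, C_3 ≅ Z^5.

∂_1: C_1 → C_0 sends each edge [p,q] (with p < q) to q − p.
As a 5×10 matrix over Z this has rank 4, with invariant factors (1,1,1,1).

Boundary ∂_2: C_2 → C_1 acts by ∂[p,q,r] = [q,r] − [p,r] + [p,q]. For instance
  ∂[0,3,4] = [3,4] − [0,4] + [0,3],
  ∂[0,2,4] = [2,4] − [0,4] + [0,2].
This gives a 10×10 integer matrix of rank 6; reducing to Smith normal form yields diagonal entries (1,1,1,1,1,1).

The boundary map ∂_3: C_3 → C_2 sends each 3-simplex σ to the alternating sum Σ_i (−1)^i (σ with its i-th vertex removed). For instance
  ∂[1,2,3,4] = [2,3,4] − [1,3,4] + [1,2,4] − [1,2,3],
  ∂[0,1,2,4] = [1,2,4] − [0,2,4] + [0,1,4] − [0,1,2].
The 10×5 boundary matrix has rank 4 and Smith normal form diag(1,1,1,1).

Computing H_k = (kernel of ∂_k) / (image of ∂_{k+1}):

  H_0: rank C_0 − rank ∂_1 = 5 − 4 = 1, and the invariant factors of ∂_1 are all 1, so H_0 ≅ Z.
  H_1: rank ker ∂_1 − rank ∂_2 = (10 − 4) − 6 = 0, and the invariant factors of ∂_2 are all 1, so H_1 ≅ 0.
  H_2: rank ker ∂_2 − rank ∂_3 = (10 − 6) − 4 = 0, and the invariant factors of ∂_3 are all 1, so H_2 ≅ 0.
  H_3: rank ker ∂_3 − rank ∂_4 = (5 − 4) − 0 = 1, and there is no ∂_4, so H_3 ≅ Z.

As a check, the Euler characteristic is 5 − 10 + 10 − 5 = 0, which agrees with 1 − 0 + 0 − 1 = 0.

H_0 = Z,  H_1 = 0,  H_2 = 0,  H_3 = Z.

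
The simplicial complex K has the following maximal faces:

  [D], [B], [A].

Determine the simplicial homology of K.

H_0 ≅ Z^3.

We work with the vertex ordering A < B < D. The simplices of K, each written with vertices in increasing order, are:

  0-simplices (3): A, B, D

so the chain groups are C_0 ≅ Z^3.

Now H_k = ker ∂_k / im ∂_{k+1}, so:

  H_0: rank C_0 − rank ∂_1 = 3 − 0 = 3, and there is no ∂_1, so H_0 = Z^3.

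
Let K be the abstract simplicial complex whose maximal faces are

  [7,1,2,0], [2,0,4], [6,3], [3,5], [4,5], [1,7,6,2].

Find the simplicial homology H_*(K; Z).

Order the vertices as 0 < 1 < 2 < 3 < 4 < 5 < 6 < 7. Listing each simplex with vertices in this order, K has dimension 3 with simplices:

  0-simplices (8): [0], [1], [2], [3], [4], [5], [6], [7]
  1-simplices (14): [0,1], [0,2], [0,4], [0,7], [1,2], [1,6], [1,7], [2,4], [2,6], [2,7], [3,5], [3,6], [4,5], [6,7]
  2-simplices (8): [0,1,2], [0,1,7], [0,2,4], [0,2,7], [1,2,6], [1,2,7], [1,6,7], [2,6,7]
  3-simplices (2): [0,1,2,7], [1,2,6,7]

so the chain groups are C_0 ≅ Z^8, C_1 ≅ Z^14, C_2 ≅ Z^8, C_3 ≅ Z^2.

∂_1: C_1 → C_0 maps an edge to its endpoints' difference, ∂[p,q] = q − p. For instance
  ∂[2,4] = [4] − [2].
The resulting 8×14 matrix has rank 7, and its Smith normal form has invariant factors (1,1,1,1,1,1,1).

∂_2: C_2 → C_1 maps a triangle to the signed sum of its edges. For instance
  ∂[1,2,6] = [2,6] − [1,6] + [1,2],
  ∂[1,6,7] = [6,7] − [1,7] + [1,6].
This gives a 14×8 integer matrix of rank 6; reducing to Smith normal form yields diagonal entries (1,1,1,1,1,1).

Boundary ∂_3: C_3 → C_2 sends each 3-simplex σ to the alternating sum Σ_i (−1)^i (σ with its i-th vertex removed). For instance
  ∂[0,1,2,7] = [1,2,7] − [0,2,7] + [0,1,7] − [0,1,2],
  ∂[1,2,6,7] = [2,6,7] − [1,6,7] + [1,2,7] − [1,2,6].
The 8×2 boundary matrix has rank 2 and Smith normal form diag(1,1).

Reading off H_k = ker ∂_k / im ∂_{k+1}:

  H_0: rank C_0 − rank ∂_1 = 8 − 7 = 1, and the invariant factors of ∂_1 are all 1, so H_0 = Z.
  H_1: rank ker ∂_1 − rank ∂_2 = (14 − 7) − 6 = 1, and the invariant factors of ∂_2 are all 1, so H_1 = Z.
  H_2: rank ker ∂_2 − rank ∂_3 = (8 − 6) − 2 = 0, and the invariant factors of ∂_3 are all 1, so H_2 = 0.
  H_3: rank ker ∂_3 − rank ∂_4 = (2 − 2) − 0 = 0, and there is no ∂_4, so H_3 = 0.

H_0 = Z,  H_1 = Z,  H_2 = 0,  H_3 = 0.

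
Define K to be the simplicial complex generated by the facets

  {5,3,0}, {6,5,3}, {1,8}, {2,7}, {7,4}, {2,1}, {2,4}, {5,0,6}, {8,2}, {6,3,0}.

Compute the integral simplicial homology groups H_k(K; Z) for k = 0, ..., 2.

Order the vertices as 0 < 1 < 2 < 3 < 4 < 5 < 6 < 7 < 8. Listing each simplex with vertices in this order, K has dimension 2 with simplices:

  0-simplices (9): [0], [1], [2], [3], [4], [5], [6], [7], [8]
  1-simplices (12): [0,3], [0,5], [0,6], [1,2], [1,8], [2,4], [2,7], [2,8], [3,5], [3,6], [4,7], [5,6]
  2-simplices (4): [0,3,5], [0,3,6], [0,5,6], [3,5,6]

Hence C_0 ≅ Z^9, C_1 ≅ Z^12, C_2 ≅ Z^4.

∂_1: C_1 → C_0 is given by ∂[p,q] = [q] − [p].
As a 9×12 matrix over Z this has rank 7, with invariant factors (1,1,1,1,1,1,1).

The boundary map ∂_2: C_2 → C_1 maps a triangle to the signed sum of its edges. For instance
  ∂[0,5,6] = [5,6] − [0,6] + [0,5],
  ∂[0,3,6] = [3,6] − [0,6] + [0,3].
This gives a 12×4 integer matrix of rank 3; reducing to Smith normal form yields diagonal entries (1,1,1).

Reading off H_k = ker ∂_k / im ∂_{k+1}:

  H_0: rank C_0 − rank ∂_1 = 9 − 7 = 2, and the invariant factors of ∂_1 are all 1, so H_0 = Z^2.
  H_1: rank ker ∂_1 − rank ∂_2 = (12 − 7) − 3 = 2, and the invariant factors of ∂_2 are all 1, so H_1 = Z^2.
  H_2: rank ker ∂_2 − rank ∂_3 = (4 − 3) − 0 = 1, and there is no ∂_3, so H_2 = Z.

As a check, the Euler characteristic is 9 − 12 + 4 = 1, which agrees with 2 − 2 + 1 = 1.

H_0 ≅ Z^2,  H_1 ≅ Z^2,  H_2 ≅ Z.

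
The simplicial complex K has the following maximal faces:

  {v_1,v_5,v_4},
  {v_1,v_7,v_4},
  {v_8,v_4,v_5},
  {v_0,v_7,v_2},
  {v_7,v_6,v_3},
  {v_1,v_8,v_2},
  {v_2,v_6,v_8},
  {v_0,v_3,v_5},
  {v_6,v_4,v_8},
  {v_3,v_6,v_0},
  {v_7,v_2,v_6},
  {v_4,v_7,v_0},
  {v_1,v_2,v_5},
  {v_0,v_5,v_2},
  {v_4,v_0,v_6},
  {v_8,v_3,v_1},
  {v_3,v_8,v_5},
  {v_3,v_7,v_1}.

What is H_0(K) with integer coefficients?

We work with the vertex ordering v_0 < v_1 < v_2 < v_3 < v_4 < v_5 < v_6 < v_7 < v_8. The simplices of K, each written with vertices in increasing order, are:

  0-simplices (9): [v_0], [v_1], [v_2], [v_3], [v_4], [v_5], [v_6], [v_7], [v_8]
  1-simplices (27): (27 of them)
  2-simplices (18): (18 of them)

Hence C_0 ≅ Z^9, C_1 ≅ Z^27, C_2 ≅ Z^18.

Boundary ∂_1: C_1 → C_0 sends each edge [p,q] (with p < q) to q − p.
The 9×27 boundary matrix has rank 8 and Smith normal form diag(1,1,1,1,1,1,1,1).

∂_2: C_2 → C_1 maps a triangle to the signed sum of its edges. For instance
  ∂[v_3,v_5,v_8] = [v_5,v_8] − [v_3,v_8] + [v_3,v_5],
  ∂[v_1,v_3,v_7] = [v_3,v_7] − [v_1,v_7] + [v_1,v_3].
The 27×18 boundary matrix has rank 18 and Smith normal form diag(1,1,1,1,1,1,1,1,1,1,1,1,1,1,1,1,1,2).

Reading off H_k = ker ∂_k / im ∂_{k+1}:

  H_0: rank C_0 − rank ∂_1 = 9 − 8 = 1, and the invariant factors of ∂_1 are all 1, so H_0 = Z.

(K is a triangulation of the Klein bottle.)

H_0 ≅ Z.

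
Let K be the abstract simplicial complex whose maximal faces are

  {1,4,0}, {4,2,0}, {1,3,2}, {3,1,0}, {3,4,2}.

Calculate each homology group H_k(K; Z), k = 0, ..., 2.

Order the vertices as 0 < 1 < 2 < 3 < 4. Listing each simplex with vertices in this order, K has dimension 2 with simplices:

  0-simplices (5): [0], [1], [2], [3], [4]
  1-simplices (10): [0,1], [0,2], [0,3], [0,4], [1,2], [1,3], [1,4], [2,3], [2,4], [3,4]
  2-simplices (5): [0,1,3], [0,1,4], [0,2,4], [1,2,3], [2,3,4]

so the chain groups are C_0 ≅ Z^5, C_1 ≅ Z^10, C_2 ≅ Z^5.

Boundary ∂_1: C_1 → C_0 sends each edge [p,q] (with p < q) to q − p.
The 5×10 boundary matrix has rank 4 and Smith normal form diag(1,1,1,1).

Boundary ∂_2: C_2 → C_1 acts by ∂[p,q,r] = [q,r] − [p,r] + [p,q]. For instance
  ∂[0,2,4] = [2,4] − [0,4] + [0,2],
  ∂[2,3,4] = [3,4] − [2,4] + [2,3].
As a 10×5 matrix over Z this has rank 5, with invariant factors (1,1,1,1,1).

Reading off H_k = ker ∂_k / im ∂_{k+1}:

  H_0: rank C_0 − rank ∂_1 = 5 − 4 = 1, and the invariant factors of ∂_1 are all 1, so H_0 = Z.
  H_1: rank ker ∂_1 − rank ∂_2 = (10 − 4) − 5 = 1, and the invariant factors of ∂_2 are all 1, so H_1 = Z.
  H_2: rank ker ∂_2 − rank ∂_3 = (5 − 5) − 0 = 0, and there is no ∂_3, so H_2 = 0.

(K is a triangulation of the Möbius band.)

H_0 = Z,  H_1 = Z,  H_2 = 0.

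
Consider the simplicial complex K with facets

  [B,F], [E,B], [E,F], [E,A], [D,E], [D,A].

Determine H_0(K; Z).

H_0 = Z.

K has 5 vertices, 6 edges.
rank ∂_0 = 0, rank ∂_1 = 4 ⇒ b_0 = 5 − 0 − 4 = 1; all invariant factors of ∂_1 are 1 so no torsion. So H_0 = Z.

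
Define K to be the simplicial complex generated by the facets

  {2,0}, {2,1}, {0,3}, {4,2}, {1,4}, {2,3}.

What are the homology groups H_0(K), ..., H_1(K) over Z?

Take the total order 0 < 1 < 2 < 3 < 4 on the vertex set. Then K (dimension 1) consists of the simplices:

  0-simplices (5): [0], [1], [2], [3], [4]
  1-simplices (6): [0,2], [0,3], [1,2], [1,4], [2,3], [2,4]

giving chain groups C_0 ≅ Z^5, C_1 ≅ Z^6.

Boundary ∂_1: C_1 → C_0 maps an edge to its endpoints' difference, ∂[p,q] = q − p.
The resulting 5×6 matrix has rank 4, and its Smith normal form has invariant factors (1,1,1,1).

Computing H_k = (kernel of ∂_k) / (image of ∂_{k+1}):

  H_0: rank C_0 − rank ∂_1 = 5 − 4 = 1, and the invariant factors of ∂_1 are all 1, so H_0 = Z.
  H_1: rank ker ∂_1 − rank ∂_2 = (6 − 4) − 0 = 2, and there is no ∂_2, so H_1 = Z^2.

H_0 ≅ Z,  H_1 ≅ Z^2.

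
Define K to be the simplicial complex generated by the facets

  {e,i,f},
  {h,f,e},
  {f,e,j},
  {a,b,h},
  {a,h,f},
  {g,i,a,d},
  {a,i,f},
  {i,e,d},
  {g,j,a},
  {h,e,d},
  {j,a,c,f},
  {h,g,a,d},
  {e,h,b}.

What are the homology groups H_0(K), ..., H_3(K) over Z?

H_0 ≅ Z,  H_1 = 0,  H_2 ≅ Z,  H_3 = 0.

Order the vertices as a < b < c < d < e < f < g < h < i < j. Listing each simplex with vertices in this order, K has dimension 3 with simplices:

  0-simplices (10): a, b, c, d, e, f, g, h, i, j
  1-simplices (26): ab, ac, ad, af, ag, ah, ai, aj, be, bh, cf, cj, de, dg, dh, di, ef, eh, ei, ej, fh, fi, fj, gh, gi, gj
  2-simplices (21): abh, acf, acj, adg, adh, adi, afh, afi, afj, agh, agi, agj, beh, cfj, deh, dei, dgh, dgi, efh, efi, efj
  3-simplices (3): acfj, adgh, adgi

giving chain groups C_0 ≅ Z^10, C_1 ≅ Z^26, C_2 ≅ Z^21, C_3 ≅ Z^3.

Boundary ∂_1: C_1 → C_0 sends each edge [p,q] (with p < q) to q − p. For instance
  ∂fj = j − f.
The 10×26 boundary matrix has rank 9 and Smith normal form diag(1,1,1,1,1,1,1,1,1).

∂_2: C_2 → C_1 maps a triangle to the signed sum of its edges. For instance
  ∂dgh = gh − dh + dg,
  ∂adg = dg − ag + ad.
As a 26×21 matrix over Z this has rank 17, with invariant factors (1,1,1,1,1,1,1,1,1,1,1,1,1,1,1,1,1).

∂_3: C_3 → C_2 sends each 3-simplex σ to the alternating sum Σ_i (−1)^i (σ with its i-th vertex removed). For instance
  ∂adgi = dgi − agi + adi − adg,
  ∂adgh = dgh − agh + adh − adg.
This gives a 21×3 integer matrix of rank 3; reducing to Smith normal form yields diagonal entries (1,1,1).

Now H_k = ker ∂_k / im ∂_{k+1}, so:

  H_0: rank C_0 − rank ∂_1 = 10 − 9 = 1, and the invariant factors of ∂_1 are all 1, so H_0 = Z.
  H_1: rank ker ∂_1 − rank ∂_2 = (26 − 9) − 17 = 0, and the invariant factors of ∂_2 are all 1, so H_1 = 0.
  H_2: rank ker ∂_2 − rank ∂_3 = (21 − 17) − 3 = 1, and the invariant factors of ∂_3 are all 1, so H_2 = Z.
  H_3: rank ker ∂_3 − rank ∂_4 = (3 − 3) − 0 = 0, and there is no ∂_4, so H_3 = 0.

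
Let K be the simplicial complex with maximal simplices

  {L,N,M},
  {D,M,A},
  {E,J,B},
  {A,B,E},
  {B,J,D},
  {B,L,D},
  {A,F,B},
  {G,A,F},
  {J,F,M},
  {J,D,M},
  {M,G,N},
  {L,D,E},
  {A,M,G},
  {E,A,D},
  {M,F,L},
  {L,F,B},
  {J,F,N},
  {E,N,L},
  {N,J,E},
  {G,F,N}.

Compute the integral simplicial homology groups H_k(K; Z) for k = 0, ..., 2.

H_0 ≅ Z,  H_1 ≅ Z ⊕ Z/2Z,  H_2 = 0.

We work with the vertex ordering A < B < D < E < F < G < J < L < M < N. The simplices of K, each written with vertices in increasing order, are:

  0-simplices (10): A, B, D, E, F, G, J, L, M, N
  1-simplices (30): AB, AD, AE, AF, AG, AM, BD, BE, BF, BJ, BL, DE, DJ, DL, DM, EJ, EL, EN, FG, FJ, FL, FM, FN, GM, GN, JM, JN, LM, LN, MN
  2-simplices (20): ABE, ABF, ADE, ADM, AFG, AGM, BDJ, BDL, BEJ, BFL, DEL, DJM, EJN, ELN, FGN, FJM, FJN, FLM, GMN, LMN

Hence C_0 ≅ Z^10, C_1 ≅ Z^30, C_2 ≅ Z^20.

Boundary ∂_1: C_1 → C_0 maps an edge to its endpoints' difference, ∂[p,q] = q − p.
The 10×30 boundary matrix has rank 9 and Smith normal form diag(1,1,1,1,1,1,1,1,1).

The boundary map ∂_2: C_2 → C_1 maps a triangle to the signed sum of its edges. For instance
  ∂FGN = GN − FN + FG,
  ∂FJN = JN − FN + FJ.
The 30×20 boundary matrix has rank 20 and Smith normal form diag(1,1,1,1,1,1,1,1,1,1,1,1,1,1,1,1,1,1,1,2).

Computing H_k = (kernel of ∂_k) / (image of ∂_{k+1}):

  H_0: rank C_0 − rank ∂_1 = 10 − 9 = 1, and the invariant factors of ∂_1 are all 1, so H_0 ≅ Z.
  H_1: rank ker ∂_1 − rank ∂_2 = (30 − 9) − 20 = 1, and ∂_2 has invariant factor 2 > 1, so H_1 ≅ Z ⊕ Z/2Z.
  H_2: rank ker ∂_2 − rank ∂_3 = (20 − 20) − 0 = 0, and there is no ∂_3, so H_2 ≅ 0.

As a check, the Euler characteristic is 10 − 30 + 20 = 0, which agrees with 1 − 1 + 0 = 0.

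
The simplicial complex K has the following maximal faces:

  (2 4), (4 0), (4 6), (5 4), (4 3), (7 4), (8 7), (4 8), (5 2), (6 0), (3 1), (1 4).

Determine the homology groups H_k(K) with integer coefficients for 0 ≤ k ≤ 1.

H_0 ≅ Z,  H_1 ≅ Z^4.

Fix the vertex order 0 < 1 < 2 < 3 < 4 < 5 < 6 < 7 < 8 and write every simplex with vertices in increasing order. Then dim K = 1 and the simplices of K are:

  0-simplices (9): [0], [1], [2], [3], [4], [5], [6], [7], [8]
  1-simplices (12): [0,4], [0,6], [1,3], [1,4], [2,4], [2,5], [3,4], [4,5], [4,6], [4,7], [4,8], [7,8]

Hence C_0 ≅ Z^9, C_1 ≅ Z^12.

∂_1: C_1 → C_0 is given by ∂[p,q] = [q] − [p]. For instance
  ∂[0,4] = [4] − [0].
The resulting 9×12 matrix has rank 8, and its Smith normal form has invariant factors (1,1,1,1,1,1,1,1).

From H_k ≅ ker(∂_k) / im(∂_{k+1}) we obtain:

  H_0: rank C_0 − rank ∂_1 = 9 − 8 = 1, and the invariant factors of ∂_1 are all 1, so H_0 ≅ Z.
  H_1: rank ker ∂_1 − rank ∂_2 = (12 − 8) − 0 = 4, and there is no ∂_2, so H_1 ≅ Z^4.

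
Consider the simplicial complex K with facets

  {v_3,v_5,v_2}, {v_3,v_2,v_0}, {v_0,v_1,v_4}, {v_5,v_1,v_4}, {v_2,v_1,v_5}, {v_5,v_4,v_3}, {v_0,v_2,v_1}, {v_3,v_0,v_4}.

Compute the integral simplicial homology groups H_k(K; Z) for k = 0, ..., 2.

K has 6 vertices, 12 edges, 8 triangles.
rank ∂_0 = 0, rank ∂_1 = 5 ⇒ b_0 = 6 − 0 − 5 = 1; all invariant factors of ∂_1 are 1 so no torsion. So H_0 = Z.
rank ∂_1 = 5, rank ∂_2 = 7 ⇒ b_1 = 12 − 5 − 7 = 0; all invariant factors of ∂_2 are 1 so no torsion. So H_1 = 0.
rank ∂_2 = 7, rank ∂_3 = 0 ⇒ b_2 = 8 − 7 − 0 = 1. So H_2 = Z.

H_0 = Z,  H_1 = 0,  H_2 = Z.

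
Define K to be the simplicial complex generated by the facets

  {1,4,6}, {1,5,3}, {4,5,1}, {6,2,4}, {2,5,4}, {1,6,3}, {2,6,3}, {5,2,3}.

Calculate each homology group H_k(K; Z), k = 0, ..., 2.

H_0 = Z,  H_1 = 0,  H_2 = Z.

Fix the vertex order 1 < 2 < 3 < 4 < 5 < 6 and write every simplex with vertices in increasing order. Then dim K = 2 and the simplices of K are:

  0-simplices (6): [1], [2], [3], [4], [5], [6]
  1-simplices (12): [1,3], [1,4], [1,5], [1,6], [2,3], [2,4], [2,5], [2,6], [3,5], [3,6], [4,5], [4,6]
  2-simplices (8): [1,3,5], [1,3,6], [1,4,5], [1,4,6], [2,3,5], [2,3,6], [2,4,5], [2,4,6]

Hence C_0 ≅ Z^6, C_1 ≅ Z^12, C_2 ≅ Z^8.

∂_1: C_1 → C_0 is given by ∂[p,q] = [q] − [p].
The 6×12 boundary matrix has rank 5 and Smith normal form diag(1,1,1,1,1).

∂_2: C_2 → C_1 acts by ∂[p,q,r] = [q,r] − [p,r] + [p,q]. For instance
  ∂[1,4,5] = [4,5] − [1,5] + [1,4],
  ∂[1,4,6] = [4,6] − [1,6] + [1,4].
The 12×8 boundary matrix has rank 7 and Smith normal form diag(1,1,1,1,1,1,1).

From H_k ≅ ker(∂_k) / im(∂_{k+1}) we obtain:

  H_0: rank C_0 − rank ∂_1 = 6 − 5 = 1, and the invariant factors of ∂_1 are all 1, so H_0 ≅ Z.
  H_1: rank ker ∂_1 − rank ∂_2 = (12 − 5) − 7 = 0, and the invariant factors of ∂_2 are all 1, so H_1 ≅ 0.
  H_2: rank ker ∂_2 − rank ∂_3 = (8 − 7) − 0 = 1, and there is no ∂_3, so H_2 ≅ Z.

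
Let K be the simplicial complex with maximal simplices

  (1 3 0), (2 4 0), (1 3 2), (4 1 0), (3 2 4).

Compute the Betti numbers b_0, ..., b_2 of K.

b_0 = 1, b_1 = 1, b_2 = 0.

Order the vertices as 0 < 1 < 2 < 3 < 4. Listing each simplex with vertices in this order, K has dimension 2 with simplices:

  0-simplices (5): [0], [1], [2], [3], [4]
  1-simplices (10): [0,1], [0,2], [0,3], [0,4], [1,2], [1,3], [1,4], [2,3], [2,4], [3,4]
  2-simplices (5): [0,1,3], [0,1,4], [0,2,4], [1,2,3], [2,3,4]

so the chain groups are C_0 ≅ Z^5, C_1 ≅ Z^10, C_2 ≅ Z^5.

The boundary map ∂_1: C_1 → C_0 sends each edge [p,q] (with p < q) to q − p. For instance
  ∂[0,1] = [1] − [0].
As a 5×10 matrix over Z this has rank 4, with invariant factors (1,1,1,1).

∂_2: C_2 → C_1 sends each 2-simplex [p,q,r] to [q,r] − [p,r] + [p,q]. For instance
  ∂[0,2,4] = [2,4] − [0,4] + [0,2],
  ∂[1,2,3] = [2,3] − [1,3] + [1,2].
As a 10×5 matrix over Z this has rank 5, with invariant factors (1,1,1,1,1).

Now H_k = ker ∂_k / im ∂_{k+1}, so:

  H_0: rank C_0 − rank ∂_1 = 5 − 4 = 1, and the invariant factors of ∂_1 are all 1, so H_0 ≅ Z.
  H_1: rank ker ∂_1 − rank ∂_2 = (10 − 4) − 5 = 1, and the invariant factors of ∂_2 are all 1, so H_1 ≅ Z.
  H_2: rank ker ∂_2 − rank ∂_3 = (5 − 5) − 0 = 0, and there is no ∂_3, so H_2 ≅ 0.

As a check, the Euler characteristic is 5 − 10 + 5 = 0, which agrees with 1 − 1 + 0 = 0.
(K is a triangulation of the Möbius band.)

Hence the Betti numbers are b_0 = 1, b_1 = 1, b_2 = 0.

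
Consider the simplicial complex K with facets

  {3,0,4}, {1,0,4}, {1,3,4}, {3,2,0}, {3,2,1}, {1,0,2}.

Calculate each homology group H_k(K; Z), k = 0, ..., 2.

H_0 = Z,  H_1 = 0,  H_2 = Z.

Fix the vertex order 0 < 1 < 2 < 3 < 4 and write every simplex with vertices in increasing order. Then dim K = 2 and the simplices of K are:

  0-simplices (5): [0], [1], [2], [3], [4]
  1-simplices (9): [0,1], [0,2], [0,3], [0,4], [1,2], [1,3], [1,4], [2,3], [3,4]
  2-simplices (6): [0,1,2], [0,1,4], [0,2,3], [0,3,4], [1,2,3], [1,3,4]

giving chain groups C_0 ≅ Z^5, C_1 ≅ Z^9, C_2 ≅ Z^6.

Boundary ∂_1: C_1 → C_0 maps an edge to its endpoints' difference, ∂[p,q] = q − p. For instance
  ∂[2,3] = [3] − [2].
As a 5×9 matrix over Z this has rank 4, with invariant factors (1,1,1,1).

Boundary ∂_2: C_2 → C_1 maps a triangle to the signed sum of its edges. For instance
  ∂[1,3,4] = [3,4] − [1,4] + [1,3],
  ∂[0,1,2] = [1,2] − [0,2] + [0,1].
As a 9×6 matrix over Z this has rank 5, with invariant factors (1,1,1,1,1).

Computing H_k = (kernel of ∂_k) / (image of ∂_{k+1}):

  H_0: rank C_0 − rank ∂_1 = 5 − 4 = 1, and the invariant factors of ∂_1 are all 1, so H_0 = Z.
  H_1: rank ker ∂_1 − rank ∂_2 = (9 − 4) − 5 = 0, and the invariant factors of ∂_2 are all 1, so H_1 = 0.
  H_2: rank ker ∂_2 − rank ∂_3 = (6 − 5) − 0 = 1, and there is no ∂_3, so H_2 = Z.

(K is a triangulation of the 2-sphere S^2.)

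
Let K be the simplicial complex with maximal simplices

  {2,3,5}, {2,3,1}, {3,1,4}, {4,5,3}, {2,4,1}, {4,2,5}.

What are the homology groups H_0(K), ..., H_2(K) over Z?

H_0 ≅ Z,  H_1 = 0,  H_2 ≅ Z.

K has 5 vertices, 9 edges, 6 triangles.
rank ∂_0 = 0, rank ∂_1 = 4 ⇒ b_0 = 5 − 0 − 4 = 1; all invariant factors of ∂_1 are 1 so no torsion. So H_0 ≅ Z.
rank ∂_1 = 4, rank ∂_2 = 5 ⇒ b_1 = 9 − 4 − 5 = 0; all invariant factors of ∂_2 are 1 so no torsion. So H_1 ≅ 0.
rank ∂_2 = 5, rank ∂_3 = 0 ⇒ b_2 = 6 − 5 − 0 = 1. So H_2 ≅ Z.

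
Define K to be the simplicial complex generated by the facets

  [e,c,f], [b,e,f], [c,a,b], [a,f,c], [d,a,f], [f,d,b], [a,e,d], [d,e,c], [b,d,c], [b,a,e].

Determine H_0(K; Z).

Order the vertices as a < b < c < d < e < f. Listing each simplex with vertices in this order, K has dimension 2 with simplices:

  0-simplices (6): a, b, c, d, e, f
  1-simplices (15): ab, ac, ad, ae, af, bc, bd, be, bf, cd, ce, cf, de, df, ef
  2-simplices (10): abc, abe, acf, ade, adf, bcd, bdf, bef, cde, cef

Hence C_0 ≅ Z^6, C_1 ≅ Z^15, C_2 ≅ Z^10.

Boundary ∂_1: C_1 → C_0 maps an edge to its endpoints' difference, ∂[p,q] = q − p.
This gives a 6×15 integer matrix of rank 5; reducing to Smith normal form yields diagonal entries (1,1,1,1,1).

The boundary map ∂_2: C_2 → C_1 acts by ∂[p,q,r] = [q,r] − [p,r] + [p,q]. For instance
  ∂bef = ef − bf + be,
  ∂bdf = df − bf + bd.
As a 15×10 matrix over Z this has rank 10, with invariant factors (1,1,1,1,1,1,1,1,1,2).

Now H_k = ker ∂_k / im ∂_{k+1}, so:

  H_0: rank C_0 − rank ∂_1 = 6 − 5 = 1, and the invariant factors of ∂_1 are all 1, so H_0 ≅ Z.

(K is a triangulation of the real projective plane RP^2.)

H_0 ≅ Z.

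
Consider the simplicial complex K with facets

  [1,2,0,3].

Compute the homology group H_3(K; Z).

H_3 = 0.

Take the total order 0 < 1 < 2 < 3 on the vertex set. Then K (dimension 3) consists of the simplices:

  0-simplices (4): [0], [1], [2], [3]
  1-simplices (6): [0,1], [0,2], [0,3], [1,2], [1,3], [2,3]
  2-simplices (4): [0,1,2], [0,1,3], [0,2,3], [1,2,3]
  3-simplices (1): [0,1,2,3]

so the chain groups are C_0 ≅ Z^4, C_1 ≅ Z^6, C_2 ≅ Z^4, C_3 ≅ Z^1.

∂_1: C_1 → C_0 maps an edge to its endpoints' difference, ∂[p,q] = q − p.
The resulting 4×6 matrix has rank 3, and its Smith normal form has invariant factors (1,1,1).

The boundary map ∂_2: C_2 → C_1 acts by ∂[p,q,r] = [q,r] − [p,r] + [p,q]. For instance
  ∂[0,1,2] = [1,2] − [0,2] + [0,1],
  ∂[1,2,3] = [2,3] − [1,3] + [1,2].
This gives a 6×4 integer matrix of rank 3; reducing to Smith normal form yields diagonal entries (1,1,1).

∂_3: C_3 → C_2 sends each 3-simplex σ to the alternating sum Σ_i (−1)^i (σ with its i-th vertex removed). For instance
  ∂[0,1,2,3] = [1,2,3] − [0,2,3] + [0,1,3] − [0,1,2].
The resulting 4×1 matrix has rank 1, and its Smith normal form has invariant factors (1).

Reading off H_k = ker ∂_k / im ∂_{k+1}:

  H_3: rank ker ∂_3 − rank ∂_4 = (1 − 1) − 0 = 0, and there is no ∂_4, so H_3 = 0.

(K is a triangulation of the 3-simplex.)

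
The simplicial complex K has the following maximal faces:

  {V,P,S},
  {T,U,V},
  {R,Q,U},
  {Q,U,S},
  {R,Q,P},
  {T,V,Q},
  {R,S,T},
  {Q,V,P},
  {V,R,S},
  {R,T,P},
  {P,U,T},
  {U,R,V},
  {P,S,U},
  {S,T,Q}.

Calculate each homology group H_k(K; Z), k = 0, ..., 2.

Take the total order P < Q < R < S < T < U < V on the vertex set. Then K (dimension 2) consists of the simplices:

  0-simplices (7): P, Q, R, S, T, U, V
  1-simplices (21): PQ, PR, PS, PT, PU, PV, QR, QS, QT, QU, QV, RS, RT, RU, RV, ST, SU, SV, TU, TV, UV
  2-simplices (14): PQR, PQV, PRT, PSU, PSV, PTU, QRU, QST, QSU, QTV, RST, RSV, RUV, TUV

giving chain groups C_0 ≅ Z^7, C_1 ≅ Z^21, C_2 ≅ Z^14.

The boundary map ∂_1: C_1 → C_0 sends each edge [p,q] (with p < q) to q − p. For instance
  ∂UV = V − U.
This gives a 7×21 integer matrix of rank 6; reducing to Smith normal form yields diagonal entries (1,1,1,1,1,1).

The boundary map ∂_2: C_2 → C_1 maps a triangle to the signed sum of its edges. For instance
  ∂RST = ST − RT + RS,
  ∂QTV = TV − QV + QT.
The resulting 21×14 matrix has rank 13, and its Smith normal form has invariant factors (1,1,1,1,1,1,1,1,1,1,1,1,1).

From H_k ≅ ker(∂_k) / im(∂_{k+1}) we obtain:

  H_0: rank C_0 − rank ∂_1 = 7 − 6 = 1, and the invariant factors of ∂_1 are all 1, so H_0 = Z.
  H_1: rank ker ∂_1 − rank ∂_2 = (21 − 6) − 13 = 2, and the invariant factors of ∂_2 are all 1, so H_1 = Z^2.
  H_2: rank ker ∂_2 − rank ∂_3 = (14 − 13) − 0 = 1, and there is no ∂_3, so H_2 = Z.

H_0 ≅ Z,  H_1 ≅ Z^2,  H_2 ≅ Z.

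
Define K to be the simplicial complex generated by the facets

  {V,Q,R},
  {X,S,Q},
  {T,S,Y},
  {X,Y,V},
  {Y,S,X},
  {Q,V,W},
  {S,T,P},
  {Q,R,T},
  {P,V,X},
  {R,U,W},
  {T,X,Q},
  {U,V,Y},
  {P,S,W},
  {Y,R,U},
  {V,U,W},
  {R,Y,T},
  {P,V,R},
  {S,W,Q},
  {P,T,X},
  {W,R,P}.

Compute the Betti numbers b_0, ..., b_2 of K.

b_0 = 1, b_1 = 1, b_2 = 0.

Fix the vertex order P < Q < R < S < T < U < V < W < X < Y and write every simplex with vertices in increasing order. Then dim K = 2 and the simplices of K are:

  0-simplices (10): P, Q, R, S, T, U, V, W, X, Y
  1-simplices (30): PR, PS, PT, PV, PW, PX, QR, QS, QT, QV, QW, QX, RT, RU, RV, RW, RY, ST, SW, SX, SY, TX, TY, UV, UW, UY, VW, VX, VY, XY
  2-simplices (20): PRV, PRW, PST, PSW, PTX, PVX, QRT, QRV, QSW, QSX, QTX, QVW, RTY, RUW, RUY, STY, SXY, UVW, UVY, VXY

Hence C_0 ≅ Z^10, C_1 ≅ Z^30, C_2 ≅ Z^20.

Boundary ∂_1: C_1 → C_0 is given by ∂[p,q] = [q] − [p]. For instance
  ∂PW = W − P.
The 10×30 boundary matrix has rank 9 and Smith normal form diag(1,1,1,1,1,1,1,1,1).

Boundary ∂_2: C_2 → C_1 maps a triangle to the signed sum of its edges. For instance
  ∂RTY = TY − RY + RT,
  ∂UVY = VY − UY + UV.
This gives a 30×20 integer matrix of rank 20; reducing to Smith normal form yields diagonal entries (1,1,1,1,1,1,1,1,1,1,1,1,1,1,1,1,1,1,1,2).

Computing H_k = (kernel of ∂_k) / (image of ∂_{k+1}):

  H_0: rank C_0 − rank ∂_1 = 10 − 9 = 1, and the invariant factors of ∂_1 are all 1, so H_0 ≅ Z.
  H_1: rank ker ∂_1 − rank ∂_2 = (30 − 9) − 20 = 1, and ∂_2 has invariant factor 2 > 1, so H_1 ≅ Z ⊕ Z/2.
  H_2: rank ker ∂_2 − rank ∂_3 = (20 − 20) − 0 = 0, and there is no ∂_3, so H_2 ≅ 0.

Hence the Betti numbers are b_0 = 1, b_1 = 1, b_2 = 0.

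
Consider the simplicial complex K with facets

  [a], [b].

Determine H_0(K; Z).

K has 2 vertices.
rank ∂_0 = 0, rank ∂_1 = 0 ⇒ b_0 = 2 − 0 − 0 = 2. So H_0 ≅ Z^2.

H_0 ≅ Z^2.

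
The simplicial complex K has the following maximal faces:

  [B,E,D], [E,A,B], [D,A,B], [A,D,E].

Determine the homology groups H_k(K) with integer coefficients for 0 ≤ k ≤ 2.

Fix the vertex order A < B < D < E and write every simplex with vertices in increasing order. Then dim K = 2 and the simplices of K are:

  0-simplices (4): A, B, D, E
  1-simplices (6): AB, AD, AE, BD, BE, DE
  2-simplices (4): ABD, ABE, ADE, BDE

so the chain groups are C_0 ≅ Z^4, C_1 ≅ Z^6, C_2 ≅ Z^4.

∂_1: C_1 → C_0 is given by ∂[p,q] = [q] − [p]. For instance
  ∂AD = D − A.
The resulting 4×6 matrix has rank 3, and its Smith normal form has invariant factors (1,1,1).

Boundary ∂_2: C_2 → C_1 maps a triangle to the signed sum of its edges. For instance
  ∂BDE = DE − BE + BD,
  ∂ABE = BE − AE + AB.
As a 6×4 matrix over Z this has rank 3, with invariant factors (1,1,1).

Now H_k = ker ∂_k / im ∂_{k+1}, so:

  H_0: rank C_0 − rank ∂_1 = 4 − 3 = 1, and the invariant factors of ∂_1 are all 1, so H_0 ≅ Z.
  H_1: rank ker ∂_1 − rank ∂_2 = (6 − 3) − 3 = 0, and the invariant factors of ∂_2 are all 1, so H_1 ≅ 0.
  H_2: rank ker ∂_2 − rank ∂_3 = (4 − 3) − 0 = 1, and there is no ∂_3, so H_2 ≅ Z.

As a check, the Euler characteristic is 4 − 6 + 4 = 2, which agrees with 1 − 0 + 1 = 2.
(K is a triangulation of the 2-sphere S^2.)

H_0 = Z,  H_1 = 0,  H_2 = Z.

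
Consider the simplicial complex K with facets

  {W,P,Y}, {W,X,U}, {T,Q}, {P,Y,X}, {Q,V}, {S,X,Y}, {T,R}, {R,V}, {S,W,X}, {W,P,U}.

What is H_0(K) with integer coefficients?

Take the total order P < Q < R < S < T < U < V < W < X < Y on the vertex set. Then K (dimension 2) consists of the simplices:

  0-simplices (10): P, Q, R, S, T, U, V, W, X, Y
  1-simplices (16): PU, PW, PX, PY, QT, QV, RT, RV, SW, SX, SY, UW, UX, WX, WY, XY
  2-simplices (6): PUW, PWY, PXY, SWX, SXY, UWX

so the chain groups are C_0 ≅ Z^10, C_1 ≅ Z^16, C_2 ≅ Z^6.

∂_1: C_1 → C_0 maps an edge to its endpoints' difference, ∂[p,q] = q − p. For instance
  ∂PU = U − P.
The 10×16 boundary matrix has rank 8 and Smith normal form diag(1,1,1,1,1,1,1,1).

∂_2: C_2 → C_1 acts by ∂[p,q,r] = [q,r] − [p,r] + [p,q]. For instance
  ∂SXY = XY − SY + SX,
  ∂PWY = WY − PY + PW.
The 16×6 boundary matrix has rank 6 and Smith normal form diag(1,1,1,1,1,1).

From H_k ≅ ker(∂_k) / im(∂_{k+1}) we obtain:

  H_0: rank C_0 − rank ∂_1 = 10 − 8 = 2, and the invariant factors of ∂_1 are all 1, so H_0 ≅ Z^2.

(K is a triangulation of the disjoint union of the circle S^1 and the cylinder S^1 x I.)

H_0 ≅ Z^2.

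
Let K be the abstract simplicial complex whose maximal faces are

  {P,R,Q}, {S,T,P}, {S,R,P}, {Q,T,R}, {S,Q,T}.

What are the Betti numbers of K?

b_0 = 1, b_1 = 1, b_2 = 0.

Take the total order P < Q < R < S < T on the vertex set. Then K (dimension 2) consists of the simplices:

  0-simplices (5): P, Q, R, S, T
  1-simplices (10): PQ, PR, PS, PT, QR, QS, QT, RS, RT, ST
  2-simplices (5): PQR, PRS, PST, QRT, QST

so the chain groups are C_0 ≅ Z^5, C_1 ≅ Z^10, C_2 ≅ Z^5.

Boundary ∂_1: C_1 → C_0 is given by ∂[p,q] = [q] − [p]. For instance
  ∂PQ = Q − P.
This gives a 5×10 integer matrix of rank 4; reducing to Smith normal form yields diagonal entries (1,1,1,1).

Boundary ∂_2: C_2 → C_1 maps a triangle to the signed sum of its edges. For instance
  ∂QRT = RT − QT + QR,
  ∂QST = ST − QT + QS.
The 10×5 boundary matrix has rank 5 and Smith normal form diag(1,1,1,1,1).

Computing H_k = (kernel of ∂_k) / (image of ∂_{k+1}):

  H_0: rank C_0 − rank ∂_1 = 5 − 4 = 1, and the invariant factors of ∂_1 are all 1, so H_0 ≅ Z.
  H_1: rank ker ∂_1 − rank ∂_2 = (10 − 4) − 5 = 1, and the invariant factors of ∂_2 are all 1, so H_1 ≅ Z.
  H_2: rank ker ∂_2 − rank ∂_3 = (5 − 5) − 0 = 0, and there is no ∂_3, so H_2 ≅ 0.

Hence the Betti numbers are b_0 = 1, b_1 = 1, b_2 = 0.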